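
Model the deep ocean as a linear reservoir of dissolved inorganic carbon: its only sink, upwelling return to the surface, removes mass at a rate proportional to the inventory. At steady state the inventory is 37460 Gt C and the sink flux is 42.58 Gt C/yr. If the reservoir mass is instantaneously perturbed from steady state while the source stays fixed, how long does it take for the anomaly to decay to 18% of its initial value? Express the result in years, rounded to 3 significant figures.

1510 yr

For a linear reservoir the anomaly decays as exp(−t/τ) with τ = M/F = 37460/42.58 = 879.8 yr.
exp(−t/τ) = 0.18 ⇒ t = −τ ln(0.18) = 879.8 × 1.715 = 1509 yr.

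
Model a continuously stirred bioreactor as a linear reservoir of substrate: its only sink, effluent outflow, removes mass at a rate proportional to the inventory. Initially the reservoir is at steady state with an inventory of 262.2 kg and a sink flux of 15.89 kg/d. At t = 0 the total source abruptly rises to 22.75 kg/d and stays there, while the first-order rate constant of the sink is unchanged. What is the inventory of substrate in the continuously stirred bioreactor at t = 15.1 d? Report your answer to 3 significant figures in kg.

330 kg

Residence time τ = M₀/F₀ = 16.50 d. The eventual steady state is M_∞ = M₀·(F₁/F₀) = 262.2 × 22.75/15.89 = 375.40 kg.
The anomaly ΔM(t) = M(t) − M_∞ decays as ΔM₀·e^(−t/τ) with ΔM₀ = 262.2 − 375.40 = −113.2 kg.
At t = 15.1 d, e^(−t/τ) = e^(−0.9151) = 0.4005, so ΔM = −45.33 kg and M = 375.40 − 45.33 = 330.06 kg.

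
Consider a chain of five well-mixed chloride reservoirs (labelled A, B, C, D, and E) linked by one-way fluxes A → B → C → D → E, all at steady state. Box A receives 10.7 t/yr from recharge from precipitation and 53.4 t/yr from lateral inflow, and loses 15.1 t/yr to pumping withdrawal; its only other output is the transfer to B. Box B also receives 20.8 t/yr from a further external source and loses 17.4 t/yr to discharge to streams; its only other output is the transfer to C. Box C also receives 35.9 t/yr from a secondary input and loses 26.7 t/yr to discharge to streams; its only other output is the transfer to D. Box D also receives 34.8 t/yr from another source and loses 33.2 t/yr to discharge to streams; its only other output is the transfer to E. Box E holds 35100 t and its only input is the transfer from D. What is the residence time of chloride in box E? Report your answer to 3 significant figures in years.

555 yr

Box A: F(A→B) = (10.7 + 53.4) − 15.1 = 49.000 t/yr.
Box B: F(B→C) = (49.000 + 20.8) − 17.4 = 52.400 t/yr.
Box C: F(C→D) = (52.400 + 35.9) − 26.7 = 61.600 t/yr.
Box D: F(D→E) = (61.600 + 34.8) − 33.2 = 63.200 t/yr.
Box E throughput = its input = 63.200 t/yr; τ = 35100 / 63.200 = 555.4 yr.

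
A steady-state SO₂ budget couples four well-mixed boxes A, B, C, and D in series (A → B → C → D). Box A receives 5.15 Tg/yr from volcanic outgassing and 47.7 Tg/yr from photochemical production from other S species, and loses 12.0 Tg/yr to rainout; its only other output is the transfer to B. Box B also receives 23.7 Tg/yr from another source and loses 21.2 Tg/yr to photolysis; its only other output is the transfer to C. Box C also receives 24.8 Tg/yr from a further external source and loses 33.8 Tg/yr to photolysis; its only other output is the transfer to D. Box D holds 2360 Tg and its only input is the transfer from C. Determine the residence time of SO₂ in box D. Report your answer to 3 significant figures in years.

68.7 yr

Box A: F(A→B) = (5.15 + 47.7) − 12.0 = 40.850 Tg/yr.
Box B: F(B→C) = (40.850 + 23.7) − 21.2 = 43.350 Tg/yr.
Box C: F(C→D) = (43.350 + 24.8) − 33.8 = 34.350 Tg/yr.
Box D throughput = its input = 34.350 Tg/yr; τ = 2360 / 34.350 = 68.70 yr.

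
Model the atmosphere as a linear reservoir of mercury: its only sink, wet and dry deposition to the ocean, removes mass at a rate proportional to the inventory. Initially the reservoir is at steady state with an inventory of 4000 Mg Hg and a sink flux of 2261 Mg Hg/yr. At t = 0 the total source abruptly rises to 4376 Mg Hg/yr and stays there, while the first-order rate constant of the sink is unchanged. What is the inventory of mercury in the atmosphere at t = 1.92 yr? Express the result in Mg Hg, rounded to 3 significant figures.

Residence time τ = M₀/F₀ = 1.769 yr. The eventual steady state is M_∞ = M₀·(F₁/F₀) = 4000 × 4376/2261 = 7741.7 Mg Hg.
The anomaly ΔM(t) = M(t) − M_∞ decays as ΔM₀·e^(−t/τ) with ΔM₀ = 4000 − 7741.7 = −3742 Mg Hg.
At t = 1.92 yr, e^(−t/τ) = e^(−1.085) = 0.3378, so ΔM = −1264 Mg Hg and M = 7741.7 − 1264 = 6477.7 Mg Hg.

6480 Mg Hg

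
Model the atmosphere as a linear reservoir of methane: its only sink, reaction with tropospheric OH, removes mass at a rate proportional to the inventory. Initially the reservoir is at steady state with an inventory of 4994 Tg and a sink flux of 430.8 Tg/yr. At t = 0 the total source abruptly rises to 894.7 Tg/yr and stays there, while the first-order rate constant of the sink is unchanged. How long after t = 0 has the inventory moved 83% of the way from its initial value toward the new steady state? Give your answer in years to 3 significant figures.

20.5 yr

τ = M₀/F₀ = 4994/430.8 = 11.59 yr.
The remaining gap fraction is e^(−t/τ); 83% covered ⇒ e^(−t/τ) = 0.170.
t = −τ ln(0.170) = 11.59 × 1.772 = 20.54 yr.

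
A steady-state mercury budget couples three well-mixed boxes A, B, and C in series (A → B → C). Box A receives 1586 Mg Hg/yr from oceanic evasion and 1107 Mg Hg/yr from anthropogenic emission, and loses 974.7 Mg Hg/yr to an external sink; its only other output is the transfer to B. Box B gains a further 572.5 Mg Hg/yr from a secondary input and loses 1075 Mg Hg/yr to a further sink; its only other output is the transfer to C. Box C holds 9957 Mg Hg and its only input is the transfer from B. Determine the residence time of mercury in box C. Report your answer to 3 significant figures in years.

Box A: F(A→B) = (1586 + 1107) − 974.7 = 1718.3 Mg Hg/yr.
Box B: F(B→C) = (1718.3 + 572.5) − 1075 = 1215.8 Mg Hg/yr.
Box C throughput = its input = 1215.8 Mg Hg/yr; τ = 9957 / 1215.8 = 8.190 yr.

8.19 yr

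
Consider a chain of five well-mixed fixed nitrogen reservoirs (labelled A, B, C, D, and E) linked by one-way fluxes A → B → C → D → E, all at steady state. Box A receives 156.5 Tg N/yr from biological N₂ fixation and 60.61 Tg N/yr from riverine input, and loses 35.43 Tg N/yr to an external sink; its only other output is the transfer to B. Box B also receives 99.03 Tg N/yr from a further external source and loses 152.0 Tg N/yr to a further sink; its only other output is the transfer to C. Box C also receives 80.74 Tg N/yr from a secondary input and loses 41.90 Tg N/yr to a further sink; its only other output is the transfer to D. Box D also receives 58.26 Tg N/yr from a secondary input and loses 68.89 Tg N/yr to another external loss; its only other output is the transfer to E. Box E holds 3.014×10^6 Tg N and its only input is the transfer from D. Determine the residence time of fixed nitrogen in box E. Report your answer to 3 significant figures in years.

19200 yr

Box A: F(A→B) = (156.5 + 60.61) − 35.43 = 181.68 Tg N/yr.
Box B: F(B→C) = (181.68 + 99.03) − 152.0 = 128.71 Tg N/yr.
Box C: F(C→D) = (128.71 + 80.74) − 41.90 = 167.55 Tg N/yr.
Box D: F(D→E) = (167.55 + 58.26) − 68.89 = 156.92 Tg N/yr.
Box E throughput = its input = 156.92 Tg N/yr; τ = 3.014×10^6 / 156.92 = 19210 yr.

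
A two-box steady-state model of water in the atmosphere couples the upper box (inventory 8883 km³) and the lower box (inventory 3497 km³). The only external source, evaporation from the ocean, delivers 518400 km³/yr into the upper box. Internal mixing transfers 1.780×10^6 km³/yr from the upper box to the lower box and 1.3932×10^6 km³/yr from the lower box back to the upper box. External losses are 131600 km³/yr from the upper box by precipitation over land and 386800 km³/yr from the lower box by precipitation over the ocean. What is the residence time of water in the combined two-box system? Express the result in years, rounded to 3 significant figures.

0.0239 yr

For the system as a whole, the A↔B exchange is internal and contributes nothing to the throughput; only the external sinks remove mass.
M_total = 8883 + 3497 = 12380 km³.
ΣF_external_out = 131600 + 386800 = 518400 km³/yr.
τ = M_total / ΣF_ext = 12380 / 518400 = 0.02388 yr.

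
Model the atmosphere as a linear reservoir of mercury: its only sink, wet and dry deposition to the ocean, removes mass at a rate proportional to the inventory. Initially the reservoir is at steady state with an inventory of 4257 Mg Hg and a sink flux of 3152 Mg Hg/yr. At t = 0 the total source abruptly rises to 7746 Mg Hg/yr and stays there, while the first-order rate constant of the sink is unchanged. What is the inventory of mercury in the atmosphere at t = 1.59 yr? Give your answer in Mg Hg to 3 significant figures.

8550 Mg Hg

Residence time τ = M₀/F₀ = 1.351 yr. The eventual steady state is M_∞ = M₀·(F₁/F₀) = 4257 × 7746/3152 = 10462 Mg Hg.
The anomaly ΔM(t) = M(t) − M_∞ decays as ΔM₀·e^(−t/τ) with ΔM₀ = 4257 − 10462 = −6205 Mg Hg.
At t = 1.59 yr, e^(−t/τ) = e^(−1.177) = 0.3081, so ΔM = −1912 Mg Hg and M = 10462 − 1912 = 8549.8 Mg Hg.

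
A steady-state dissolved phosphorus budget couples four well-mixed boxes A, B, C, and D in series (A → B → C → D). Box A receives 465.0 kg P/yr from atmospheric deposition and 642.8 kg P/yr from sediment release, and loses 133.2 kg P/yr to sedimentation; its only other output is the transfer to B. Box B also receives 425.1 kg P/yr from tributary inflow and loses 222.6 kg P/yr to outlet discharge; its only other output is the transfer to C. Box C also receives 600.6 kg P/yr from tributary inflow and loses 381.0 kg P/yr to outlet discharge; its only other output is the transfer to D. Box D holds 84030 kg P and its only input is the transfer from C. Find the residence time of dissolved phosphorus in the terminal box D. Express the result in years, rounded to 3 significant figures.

60.2 yr

Box A: F(A→B) = (465.0 + 642.8) − 133.2 = 974.60 kg P/yr.
Box B: F(B→C) = (974.60 + 425.1) − 222.6 = 1177.1 kg P/yr.
Box C: F(C→D) = (1177.1 + 600.6) − 381.0 = 1396.7 kg P/yr.
Box D throughput = its input = 1396.7 kg P/yr; τ = 84030 / 1396.7 = 60.16 yr.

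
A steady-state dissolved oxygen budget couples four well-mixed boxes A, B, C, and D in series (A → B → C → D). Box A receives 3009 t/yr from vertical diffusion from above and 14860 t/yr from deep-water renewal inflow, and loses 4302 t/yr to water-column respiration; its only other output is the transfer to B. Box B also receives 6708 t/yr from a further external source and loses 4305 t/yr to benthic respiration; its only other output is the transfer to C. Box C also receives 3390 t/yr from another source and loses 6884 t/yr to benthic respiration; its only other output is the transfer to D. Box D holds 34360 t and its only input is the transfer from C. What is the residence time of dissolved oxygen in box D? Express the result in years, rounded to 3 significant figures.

2.75 yr

Box A: F(A→B) = (3009 + 14860) − 4302 = 13567 t/yr.
Box B: F(B→C) = (13567 + 6708) − 4305 = 15970 t/yr.
Box C: F(C→D) = (15970 + 3390) − 6884 = 12476 t/yr.
Box D throughput = its input = 12476 t/yr; τ = 34360 / 12476 = 2.754 yr.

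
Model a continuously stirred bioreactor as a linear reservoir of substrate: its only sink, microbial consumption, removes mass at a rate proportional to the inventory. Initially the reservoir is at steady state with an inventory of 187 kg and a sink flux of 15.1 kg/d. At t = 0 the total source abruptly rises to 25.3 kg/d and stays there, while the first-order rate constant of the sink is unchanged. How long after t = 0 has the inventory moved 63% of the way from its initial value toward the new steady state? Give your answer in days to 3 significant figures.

τ = M₀/F₀ = 187/15.1 = 12.38 d.
The remaining gap fraction is e^(−t/τ); 63% covered ⇒ e^(−t/τ) = 0.370.
t = −τ ln(0.370) = 12.38 × 0.9943 = 12.31 d.

12.3 d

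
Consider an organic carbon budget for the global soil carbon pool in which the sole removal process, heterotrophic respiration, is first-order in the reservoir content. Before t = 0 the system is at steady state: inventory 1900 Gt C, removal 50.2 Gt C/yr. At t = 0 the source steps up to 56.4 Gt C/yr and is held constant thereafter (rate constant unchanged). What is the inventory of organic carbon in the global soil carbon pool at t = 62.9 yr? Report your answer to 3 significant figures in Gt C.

2090 Gt C

The sink rate constant is k = F₀/M₀ = 50.2/1900 = 0.02642 yr⁻¹.
Solving dM/dt = F₁ − kM with M(0) = M₀ gives M(t) = F₁/k + (M₀ − F₁/k)·e^(−kt).
F₁/k = 56.4/0.02642 = 2134.7 Gt C; kt = 0.02642 × 62.9 = 1.662, e^(−kt) = 0.1898.
M(62.9) = 2134.7 + (1900 − 2134.7) × 0.1898 = 2134.7 − 44.53 = 2090.1 Gt C.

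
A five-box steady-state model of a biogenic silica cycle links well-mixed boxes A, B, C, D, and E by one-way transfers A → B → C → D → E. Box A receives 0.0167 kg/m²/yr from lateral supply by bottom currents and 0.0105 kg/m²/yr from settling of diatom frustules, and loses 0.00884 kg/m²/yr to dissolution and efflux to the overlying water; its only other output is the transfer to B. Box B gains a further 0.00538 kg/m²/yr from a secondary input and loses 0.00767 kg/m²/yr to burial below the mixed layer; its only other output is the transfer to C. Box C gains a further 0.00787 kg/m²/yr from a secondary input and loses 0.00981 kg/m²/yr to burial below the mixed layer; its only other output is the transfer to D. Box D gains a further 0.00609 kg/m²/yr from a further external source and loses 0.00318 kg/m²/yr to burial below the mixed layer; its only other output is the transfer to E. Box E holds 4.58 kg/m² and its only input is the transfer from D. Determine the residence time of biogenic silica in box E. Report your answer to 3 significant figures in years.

269 yr

Box A: F(A→B) = (0.0167 + 0.0105) − 0.00884 = 0.018360 kg/m²/yr.
Box B: F(B→C) = (0.018360 + 0.00538) − 0.00767 = 0.016070 kg/m²/yr.
Box C: F(C→D) = (0.016070 + 0.00787) − 0.00981 = 0.014130 kg/m²/yr.
Box D: F(D→E) = (0.014130 + 0.00609) − 0.00318 = 0.017040 kg/m²/yr.
Box E throughput = its input = 0.017040 kg/m²/yr; τ = 4.58 / 0.017040 = 268.8 yr.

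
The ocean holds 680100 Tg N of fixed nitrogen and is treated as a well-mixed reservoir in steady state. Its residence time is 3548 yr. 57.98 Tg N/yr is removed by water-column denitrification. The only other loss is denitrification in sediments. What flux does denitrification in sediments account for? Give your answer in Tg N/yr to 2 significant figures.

130 Tg N/yr

Total removal F = M/τ = 680100 / 3548 = 191.7 Tg N/yr.
Denitrification in sediments = F − (57.98) = 191.7 − 57.98 = 133.7 Tg N/yr.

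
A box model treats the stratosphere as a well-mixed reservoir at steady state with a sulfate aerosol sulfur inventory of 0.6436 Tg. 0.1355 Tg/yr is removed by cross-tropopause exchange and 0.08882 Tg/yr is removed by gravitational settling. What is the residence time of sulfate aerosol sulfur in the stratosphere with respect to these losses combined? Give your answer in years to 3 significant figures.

2.87 yr

Total removal = 0.1355 + 0.08882 = 0.22432 Tg/yr.
τ = M / ΣF_out = 0.6436 / 0.22432 = 2.869 yr.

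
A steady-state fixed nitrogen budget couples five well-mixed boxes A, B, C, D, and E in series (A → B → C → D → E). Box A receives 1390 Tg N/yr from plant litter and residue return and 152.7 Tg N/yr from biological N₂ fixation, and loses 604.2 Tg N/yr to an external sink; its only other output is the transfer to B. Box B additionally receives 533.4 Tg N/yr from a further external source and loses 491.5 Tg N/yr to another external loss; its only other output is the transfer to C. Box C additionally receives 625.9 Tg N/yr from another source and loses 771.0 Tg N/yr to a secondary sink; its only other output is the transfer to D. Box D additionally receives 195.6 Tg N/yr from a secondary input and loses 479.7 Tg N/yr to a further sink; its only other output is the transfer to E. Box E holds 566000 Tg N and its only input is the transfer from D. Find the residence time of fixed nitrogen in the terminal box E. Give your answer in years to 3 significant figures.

1030 yr

Box A: F(A→B) = (1390 + 152.7) − 604.2 = 938.50 Tg N/yr.
Box B: F(B→C) = (938.50 + 533.4) − 491.5 = 980.40 Tg N/yr.
Box C: F(C→D) = (980.40 + 625.9) − 771.0 = 835.30 Tg N/yr.
Box D: F(D→E) = (835.30 + 195.6) − 479.7 = 551.20 Tg N/yr.
Box E throughput = its input = 551.20 Tg N/yr; τ = 566000 / 551.20 = 1027 yr.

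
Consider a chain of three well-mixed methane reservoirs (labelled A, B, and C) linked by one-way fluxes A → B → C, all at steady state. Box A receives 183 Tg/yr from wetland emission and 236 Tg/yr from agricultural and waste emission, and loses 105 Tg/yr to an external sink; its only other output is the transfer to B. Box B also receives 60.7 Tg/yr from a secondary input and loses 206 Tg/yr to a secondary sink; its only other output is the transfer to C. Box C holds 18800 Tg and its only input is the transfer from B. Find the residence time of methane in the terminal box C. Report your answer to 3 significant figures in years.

111 yr

Box A: F(A→B) = (183 + 236) − 105 = 314.00 Tg/yr.
Box B: F(B→C) = (314.00 + 60.7) − 206 = 168.70 Tg/yr.
Box C throughput = its input = 168.70 Tg/yr; τ = 18800 / 168.70 = 111.4 yr.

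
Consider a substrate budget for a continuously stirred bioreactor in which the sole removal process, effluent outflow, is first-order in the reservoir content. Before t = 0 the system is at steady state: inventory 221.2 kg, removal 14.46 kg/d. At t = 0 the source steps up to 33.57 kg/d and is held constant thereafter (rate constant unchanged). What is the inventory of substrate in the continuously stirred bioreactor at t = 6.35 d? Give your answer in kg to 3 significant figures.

321 kg

The sink rate constant is k = F₀/M₀ = 14.46/221.2 = 0.06537 d⁻¹.
Solving dM/dt = F₁ − kM with M(0) = M₀ gives M(t) = F₁/k + (M₀ − F₁/k)·e^(−kt).
F₁/k = 33.57/0.06537 = 513.53 kg; kt = 0.06537 × 6.35 = 0.4151, e^(−kt) = 0.6603.
M(6.35) = 513.53 + (221.2 − 513.53) × 0.6603 = 513.53 − 193.0 = 320.51 kg.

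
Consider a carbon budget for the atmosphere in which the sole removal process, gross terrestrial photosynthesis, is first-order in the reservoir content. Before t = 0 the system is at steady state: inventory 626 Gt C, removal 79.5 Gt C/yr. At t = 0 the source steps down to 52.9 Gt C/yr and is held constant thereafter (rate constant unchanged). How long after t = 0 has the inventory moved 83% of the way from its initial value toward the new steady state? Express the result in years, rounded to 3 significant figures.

14.0 yr

τ = M₀/F₀ = 626/79.5 = 7.874 yr.
The remaining gap fraction is e^(−t/τ); 83% covered ⇒ e^(−t/τ) = 0.170.
t = −τ ln(0.170) = 7.874 × 1.772 = 13.95 yr.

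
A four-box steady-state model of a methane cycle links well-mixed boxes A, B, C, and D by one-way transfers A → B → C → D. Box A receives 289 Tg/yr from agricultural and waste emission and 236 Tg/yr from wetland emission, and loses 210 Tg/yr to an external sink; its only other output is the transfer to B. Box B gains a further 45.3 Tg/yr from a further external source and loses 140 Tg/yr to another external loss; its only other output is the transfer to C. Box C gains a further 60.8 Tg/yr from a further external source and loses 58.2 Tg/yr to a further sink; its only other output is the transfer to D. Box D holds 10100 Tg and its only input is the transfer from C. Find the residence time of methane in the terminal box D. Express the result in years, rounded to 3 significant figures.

45.3 yr

Box A: F(A→B) = (289 + 236) − 210 = 315.00 Tg/yr.
Box B: F(B→C) = (315.00 + 45.3) − 140 = 220.30 Tg/yr.
Box C: F(C→D) = (220.30 + 60.8) − 58.2 = 222.90 Tg/yr.
Box D throughput = its input = 222.90 Tg/yr; τ = 10100 / 222.90 = 45.31 yr.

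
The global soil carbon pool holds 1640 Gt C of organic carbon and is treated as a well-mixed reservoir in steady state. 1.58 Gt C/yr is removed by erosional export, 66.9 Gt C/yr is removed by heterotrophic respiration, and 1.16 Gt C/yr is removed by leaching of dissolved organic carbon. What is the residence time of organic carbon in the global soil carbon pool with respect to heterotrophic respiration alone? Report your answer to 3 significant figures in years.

Residence time with respect to a single sink: τ = M / F_sink.
τ = 1640 / 66.9 = 24.51 yr.

24.5 yr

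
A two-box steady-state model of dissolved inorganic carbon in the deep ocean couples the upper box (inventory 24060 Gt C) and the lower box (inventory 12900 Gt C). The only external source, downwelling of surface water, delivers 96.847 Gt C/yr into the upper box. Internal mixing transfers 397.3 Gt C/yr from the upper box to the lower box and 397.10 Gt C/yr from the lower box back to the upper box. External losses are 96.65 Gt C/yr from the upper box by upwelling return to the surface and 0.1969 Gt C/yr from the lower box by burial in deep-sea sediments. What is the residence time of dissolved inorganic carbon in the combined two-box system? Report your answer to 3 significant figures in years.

382 yr

For the system as a whole, the A↔B exchange is internal and contributes nothing to the throughput; only the external sinks remove mass.
M_total = 24060 + 12900 = 36960 Gt C.
ΣF_external_out = 96.65 + 0.1969 = 96.847 Gt C/yr.
τ = M_total / ΣF_ext = 36960 / 96.847 = 381.6 yr.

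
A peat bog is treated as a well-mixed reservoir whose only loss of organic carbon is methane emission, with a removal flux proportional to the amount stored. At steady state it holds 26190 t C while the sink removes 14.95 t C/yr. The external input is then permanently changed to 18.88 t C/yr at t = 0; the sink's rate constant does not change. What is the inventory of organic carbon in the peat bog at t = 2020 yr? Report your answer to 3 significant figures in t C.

Residence time τ = M₀/F₀ = 1752 yr. The eventual steady state is M_∞ = M₀·(F₁/F₀) = 26190 × 18.88/14.95 = 33075 t C.
The anomaly ΔM(t) = M(t) − M_∞ decays as ΔM₀·e^(−t/τ) with ΔM₀ = 26190 − 33075 = −6885 t C.
At t = 2020 yr, e^(−t/τ) = e^(−1.153) = 0.3157, so ΔM = −2173 t C and M = 33075 − 2173 = 30901 t C.

30900 t C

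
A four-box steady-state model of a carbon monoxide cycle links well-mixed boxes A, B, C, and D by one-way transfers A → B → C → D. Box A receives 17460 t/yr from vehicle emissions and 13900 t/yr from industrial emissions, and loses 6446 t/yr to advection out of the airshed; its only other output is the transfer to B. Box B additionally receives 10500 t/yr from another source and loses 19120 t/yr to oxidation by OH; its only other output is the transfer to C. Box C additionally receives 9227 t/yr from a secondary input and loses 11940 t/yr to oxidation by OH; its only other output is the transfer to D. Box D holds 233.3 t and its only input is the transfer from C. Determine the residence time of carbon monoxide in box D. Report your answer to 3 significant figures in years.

0.0172 yr

Box A: F(A→B) = (17460 + 13900) − 6446 = 24914 t/yr.
Box B: F(B→C) = (24914 + 10500) − 19120 = 16294 t/yr.
Box C: F(C→D) = (16294 + 9227) − 11940 = 13581 t/yr.
Box D throughput = its input = 13581 t/yr; τ = 233.3 / 13581 = 0.01718 yr.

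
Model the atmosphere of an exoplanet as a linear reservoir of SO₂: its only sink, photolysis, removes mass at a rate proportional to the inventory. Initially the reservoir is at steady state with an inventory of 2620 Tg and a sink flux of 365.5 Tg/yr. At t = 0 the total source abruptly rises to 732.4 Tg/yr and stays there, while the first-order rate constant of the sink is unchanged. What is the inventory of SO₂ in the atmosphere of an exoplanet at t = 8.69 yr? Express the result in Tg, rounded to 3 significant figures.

4470 Tg

τ = M₀/F₀ = 2620/365.5 = 7.168 yr; rate constant k = 1/τ.
New steady state M_∞ = F₁/k = F₁·τ = 732.4 × 7.168 = 5250.0 Tg.
M(t) = M_∞ + (M₀ − M_∞)·e^(−t/τ); t/τ = 8.69/7.168 = 1.212, so e^(−t/τ) = 0.2975.
M(t) = 5250.0 − 2630 × 0.2975 = 4467.6 Tg.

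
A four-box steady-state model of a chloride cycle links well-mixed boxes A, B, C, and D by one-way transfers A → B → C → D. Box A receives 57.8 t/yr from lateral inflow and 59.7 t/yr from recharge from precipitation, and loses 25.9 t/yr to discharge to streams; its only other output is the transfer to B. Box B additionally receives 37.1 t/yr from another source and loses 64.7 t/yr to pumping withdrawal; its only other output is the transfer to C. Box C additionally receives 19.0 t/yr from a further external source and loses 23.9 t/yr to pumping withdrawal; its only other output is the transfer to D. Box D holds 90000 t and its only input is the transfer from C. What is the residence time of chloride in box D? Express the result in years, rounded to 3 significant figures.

1520 yr

Box A: F(A→B) = (57.8 + 59.7) − 25.9 = 91.600 t/yr.
Box B: F(B→C) = (91.600 + 37.1) − 64.7 = 64.000 t/yr.
Box C: F(C→D) = (64.000 + 19.0) − 23.9 = 59.100 t/yr.
Box D throughput = its input = 59.100 t/yr; τ = 90000 / 59.100 = 1523 yr.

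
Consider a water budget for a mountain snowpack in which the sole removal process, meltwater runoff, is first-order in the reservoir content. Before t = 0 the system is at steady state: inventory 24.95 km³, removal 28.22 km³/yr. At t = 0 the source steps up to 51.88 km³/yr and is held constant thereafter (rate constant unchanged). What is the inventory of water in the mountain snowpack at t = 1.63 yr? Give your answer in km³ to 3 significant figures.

42.6 km³

τ = M₀/F₀ = 24.95/28.22 = 0.8841 yr; rate constant k = 1/τ.
New steady state M_∞ = F₁/k = F₁·τ = 51.88 × 0.8841 = 45.868 km³.
M(t) = M_∞ + (M₀ − M_∞)·e^(−t/τ); t/τ = 1.63/0.8841 = 1.844, so e^(−t/τ) = 0.1582.
M(t) = 45.868 − 20.92 × 0.1582 = 42.558 km³.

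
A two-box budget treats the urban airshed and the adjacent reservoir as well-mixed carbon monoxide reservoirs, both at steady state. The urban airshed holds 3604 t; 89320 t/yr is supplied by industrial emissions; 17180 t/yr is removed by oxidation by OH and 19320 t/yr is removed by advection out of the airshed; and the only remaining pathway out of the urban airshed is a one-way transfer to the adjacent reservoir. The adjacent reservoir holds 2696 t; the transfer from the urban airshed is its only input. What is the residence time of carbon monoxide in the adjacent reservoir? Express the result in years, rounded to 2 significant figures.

0.051 yr

Balance the urban airshed: ΣF_in = 89320 t/yr.
Transfer to the adjacent reservoir = ΣF_in − (17180 + 19320) = 52820 t/yr.
At steady state the output of the adjacent reservoir equals its input, 52820 t/yr.
τ = M / F = 2696 / 52820 = 0.05104 yr.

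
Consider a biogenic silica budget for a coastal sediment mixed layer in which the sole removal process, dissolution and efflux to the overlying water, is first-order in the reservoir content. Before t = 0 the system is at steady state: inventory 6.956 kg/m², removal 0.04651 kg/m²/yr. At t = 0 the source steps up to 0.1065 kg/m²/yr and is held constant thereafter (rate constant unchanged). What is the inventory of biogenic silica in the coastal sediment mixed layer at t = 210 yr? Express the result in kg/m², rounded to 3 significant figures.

13.7 kg/m²

τ = M₀/F₀ = 6.956/0.04651 = 149.6 yr; rate constant k = 1/τ.
New steady state M_∞ = F₁/k = F₁·τ = 0.1065 × 149.6 = 15.928 kg/m².
M(t) = M_∞ + (M₀ − M_∞)·e^(−t/τ); t/τ = 210/149.6 = 1.404, so e^(−t/τ) = 0.2456.
M(t) = 15.928 − 8.972 × 0.2456 = 13.725 kg/m².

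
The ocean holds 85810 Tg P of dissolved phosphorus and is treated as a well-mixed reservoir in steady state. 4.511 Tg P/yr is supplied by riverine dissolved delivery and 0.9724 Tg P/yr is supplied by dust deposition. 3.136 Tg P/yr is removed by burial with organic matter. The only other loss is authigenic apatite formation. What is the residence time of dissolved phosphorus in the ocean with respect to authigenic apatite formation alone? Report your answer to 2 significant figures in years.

At steady state ΣF_in = ΣF_out.
ΣF_in = 4.511 + 0.9724 = 5.4834 Tg P/yr.
Authigenic apatite formation flux = ΣF_in − (3.136) = 5.4834 − 3.136 = 2.347 Tg P/yr.
τ = M / F = 85810 / 2.347 = 36560 yr.

37000 yr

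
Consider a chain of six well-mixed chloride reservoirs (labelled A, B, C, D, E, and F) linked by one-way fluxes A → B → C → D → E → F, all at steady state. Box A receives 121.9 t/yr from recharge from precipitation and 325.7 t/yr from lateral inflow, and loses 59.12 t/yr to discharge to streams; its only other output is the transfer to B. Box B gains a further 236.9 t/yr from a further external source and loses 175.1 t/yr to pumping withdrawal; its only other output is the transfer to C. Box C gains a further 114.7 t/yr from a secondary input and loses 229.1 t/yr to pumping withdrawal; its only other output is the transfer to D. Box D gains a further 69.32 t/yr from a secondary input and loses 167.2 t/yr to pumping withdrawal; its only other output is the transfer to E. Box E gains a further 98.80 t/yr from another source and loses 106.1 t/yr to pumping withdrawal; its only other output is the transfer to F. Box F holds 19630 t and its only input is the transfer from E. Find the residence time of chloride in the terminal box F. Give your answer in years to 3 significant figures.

85.1 yr

Box A: F(A→B) = (121.9 + 325.7) − 59.12 = 388.48 t/yr.
Box B: F(B→C) = (388.48 + 236.9) − 175.1 = 450.28 t/yr.
Box C: F(C→D) = (450.28 + 114.7) − 229.1 = 335.88 t/yr.
Box D: F(D→E) = (335.88 + 69.32) − 167.2 = 238.00 t/yr.
Box E: F(E→F) = (238.00 + 98.80) − 106.1 = 230.70 t/yr.
Box F throughput = its input = 230.70 t/yr; τ = 19630 / 230.70 = 85.09 yr.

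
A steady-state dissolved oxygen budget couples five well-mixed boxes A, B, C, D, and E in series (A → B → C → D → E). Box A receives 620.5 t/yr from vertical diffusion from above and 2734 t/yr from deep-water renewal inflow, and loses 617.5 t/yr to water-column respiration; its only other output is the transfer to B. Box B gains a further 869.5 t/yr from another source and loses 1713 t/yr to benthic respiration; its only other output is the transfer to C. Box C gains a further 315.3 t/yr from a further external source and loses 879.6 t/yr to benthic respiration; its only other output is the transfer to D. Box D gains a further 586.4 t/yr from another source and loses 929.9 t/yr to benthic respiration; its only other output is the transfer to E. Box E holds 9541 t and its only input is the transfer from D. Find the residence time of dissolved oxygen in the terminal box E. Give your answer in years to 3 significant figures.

Box A: F(A→B) = (620.5 + 2734) − 617.5 = 2737.0 t/yr.
Box B: F(B→C) = (2737.0 + 869.5) − 1713 = 1893.5 t/yr.
Box C: F(C→D) = (1893.5 + 315.3) − 879.6 = 1329.2 t/yr.
Box D: F(D→E) = (1329.2 + 586.4) − 929.9 = 985.70 t/yr.
Box E throughput = its input = 985.70 t/yr; τ = 9541 / 985.70 = 9.679 yr.

9.68 yr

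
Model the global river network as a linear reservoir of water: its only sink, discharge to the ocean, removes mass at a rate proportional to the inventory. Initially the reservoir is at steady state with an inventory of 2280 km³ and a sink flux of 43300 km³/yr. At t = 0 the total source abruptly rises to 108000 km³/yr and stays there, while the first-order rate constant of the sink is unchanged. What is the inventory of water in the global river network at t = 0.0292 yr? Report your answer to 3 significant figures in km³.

τ = M₀/F₀ = 2280/43300 = 0.05266 yr; rate constant k = 1/τ.
New steady state M_∞ = F₁/k = F₁·τ = 108000 × 0.05266 = 5686.8 km³.
M(t) = M_∞ + (M₀ − M_∞)·e^(−t/τ); t/τ = 0.0292/0.05266 = 0.5545, so e^(−t/τ) = 0.5743.
M(t) = 5686.8 − 3407 × 0.5743 = 3730.2 km³.

3730 km³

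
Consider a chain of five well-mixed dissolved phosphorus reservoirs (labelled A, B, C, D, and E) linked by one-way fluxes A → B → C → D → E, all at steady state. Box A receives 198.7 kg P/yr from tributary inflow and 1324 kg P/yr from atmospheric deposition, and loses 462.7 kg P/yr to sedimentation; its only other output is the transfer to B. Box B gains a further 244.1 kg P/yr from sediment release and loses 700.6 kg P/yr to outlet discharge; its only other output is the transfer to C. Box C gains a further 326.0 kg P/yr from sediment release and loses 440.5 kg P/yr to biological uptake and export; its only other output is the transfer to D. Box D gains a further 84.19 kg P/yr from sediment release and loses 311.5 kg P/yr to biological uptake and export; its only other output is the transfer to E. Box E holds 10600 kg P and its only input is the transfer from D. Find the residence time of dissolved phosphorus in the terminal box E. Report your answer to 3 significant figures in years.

40.5 yr

Box A: F(A→B) = (198.7 + 1324) − 462.7 = 1060.0 kg P/yr.
Box B: F(B→C) = (1060.0 + 244.1) − 700.6 = 603.50 kg P/yr.
Box C: F(C→D) = (603.50 + 326.0) − 440.5 = 489.00 kg P/yr.
Box D: F(D→E) = (489.00 + 84.19) − 311.5 = 261.69 kg P/yr.
Box E throughput = its input = 261.69 kg P/yr; τ = 10600 / 261.69 = 40.51 yr.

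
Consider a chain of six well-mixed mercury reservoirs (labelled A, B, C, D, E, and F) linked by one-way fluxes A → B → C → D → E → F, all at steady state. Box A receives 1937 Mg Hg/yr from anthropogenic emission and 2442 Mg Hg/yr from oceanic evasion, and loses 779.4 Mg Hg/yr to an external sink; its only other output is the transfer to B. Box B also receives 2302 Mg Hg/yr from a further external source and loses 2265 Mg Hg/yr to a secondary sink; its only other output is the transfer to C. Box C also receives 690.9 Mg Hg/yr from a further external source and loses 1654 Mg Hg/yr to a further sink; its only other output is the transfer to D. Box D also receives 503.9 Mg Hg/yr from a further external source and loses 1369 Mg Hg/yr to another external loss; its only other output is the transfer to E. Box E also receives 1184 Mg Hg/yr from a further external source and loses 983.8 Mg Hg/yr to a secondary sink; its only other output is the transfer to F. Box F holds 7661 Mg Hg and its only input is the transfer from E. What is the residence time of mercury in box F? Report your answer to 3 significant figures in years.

3.81 yr

Box A: F(A→B) = (1937 + 2442) − 779.4 = 3599.6 Mg Hg/yr.
Box B: F(B→C) = (3599.6 + 2302) − 2265 = 3636.6 Mg Hg/yr.
Box C: F(C→D) = (3636.6 + 690.9) − 1654 = 2673.5 Mg Hg/yr.
Box D: F(D→E) = (2673.5 + 503.9) − 1369 = 1808.4 Mg Hg/yr.
Box E: F(E→F) = (1808.4 + 1184) − 983.8 = 2008.6 Mg Hg/yr.
Box F throughput = its input = 2008.6 Mg Hg/yr; τ = 7661 / 2008.6 = 3.814 yr.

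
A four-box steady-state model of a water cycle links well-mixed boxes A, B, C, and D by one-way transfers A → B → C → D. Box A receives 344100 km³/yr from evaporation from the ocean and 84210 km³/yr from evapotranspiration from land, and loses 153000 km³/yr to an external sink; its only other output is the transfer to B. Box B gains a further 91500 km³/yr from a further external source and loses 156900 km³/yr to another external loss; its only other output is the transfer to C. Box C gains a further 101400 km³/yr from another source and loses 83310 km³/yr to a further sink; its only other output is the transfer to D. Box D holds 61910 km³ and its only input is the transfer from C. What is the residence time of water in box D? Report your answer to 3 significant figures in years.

Box A: F(A→B) = (344100 + 84210) − 153000 = 275310 km³/yr.
Box B: F(B→C) = (275310 + 91500) − 156900 = 209910 km³/yr.
Box C: F(C→D) = (209910 + 101400) − 83310 = 228000 km³/yr.
Box D throughput = its input = 228000 km³/yr; τ = 61910 / 228000 = 0.2715 yr.

0.272 yr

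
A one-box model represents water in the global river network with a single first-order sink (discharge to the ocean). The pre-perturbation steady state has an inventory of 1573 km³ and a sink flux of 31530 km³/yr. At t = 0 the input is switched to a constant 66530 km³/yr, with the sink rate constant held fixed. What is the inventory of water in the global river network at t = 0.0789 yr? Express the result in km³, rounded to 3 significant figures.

2960 km³

Residence time τ = M₀/F₀ = 0.04989 yr. The eventual steady state is M_∞ = M₀·(F₁/F₀) = 1573 × 66530/31530 = 3319.1 km³.
The anomaly ΔM(t) = M(t) − M_∞ decays as ΔM₀·e^(−t/τ) with ΔM₀ = 1573 − 3319.1 = −1746 km³.
At t = 0.0789 yr, e^(−t/τ) = e^(−1.582) = 0.2057, so ΔM = −359.1 km³ and M = 3319.1 − 359.1 = 2960.0 km³.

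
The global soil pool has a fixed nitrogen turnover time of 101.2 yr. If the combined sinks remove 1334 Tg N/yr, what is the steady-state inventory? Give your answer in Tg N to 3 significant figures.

τ = M/F ⇒ M = τ × F = 101.2 × 1334 = 135000 Tg N.

135000 Tg N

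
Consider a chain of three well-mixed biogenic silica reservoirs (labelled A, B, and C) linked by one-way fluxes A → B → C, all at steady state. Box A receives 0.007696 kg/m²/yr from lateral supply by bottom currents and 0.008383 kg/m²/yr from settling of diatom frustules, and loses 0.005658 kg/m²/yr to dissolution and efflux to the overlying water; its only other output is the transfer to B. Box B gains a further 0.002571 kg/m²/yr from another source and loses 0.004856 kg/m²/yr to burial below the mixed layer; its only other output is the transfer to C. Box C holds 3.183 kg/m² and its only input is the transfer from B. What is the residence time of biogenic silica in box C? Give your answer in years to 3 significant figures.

Box A: F(A→B) = (0.007696 + 0.008383) − 0.005658 = 0.010421 kg/m²/yr.
Box B: F(B→C) = (0.010421 + 0.002571) − 0.004856 = 0.0081360 kg/m²/yr.
Box C throughput = its input = 0.0081360 kg/m²/yr; τ = 3.183 / 0.0081360 = 391.2 yr.

391 yr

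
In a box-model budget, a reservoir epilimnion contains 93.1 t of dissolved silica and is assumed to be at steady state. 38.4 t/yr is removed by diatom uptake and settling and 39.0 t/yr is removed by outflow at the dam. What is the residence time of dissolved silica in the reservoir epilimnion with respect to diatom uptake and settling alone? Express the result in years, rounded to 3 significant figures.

2.42 yr

Residence time with respect to a single sink: τ = M / F_sink.
τ = 93.1 / 38.4 = 2.424 yr.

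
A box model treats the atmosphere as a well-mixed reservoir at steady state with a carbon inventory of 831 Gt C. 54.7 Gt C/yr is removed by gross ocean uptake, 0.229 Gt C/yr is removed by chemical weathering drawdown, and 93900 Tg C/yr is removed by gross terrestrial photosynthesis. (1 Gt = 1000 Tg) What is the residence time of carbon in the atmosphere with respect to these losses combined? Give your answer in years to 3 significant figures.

5.58 yr

Convert the gross terrestrial photosynthesis flux: 93900 Tg C/yr = 93.90 Gt C/yr.
Total removal = 54.70 + 0.2290 + 93.90 = 148.83 Gt C/yr.
τ = M / ΣF_out = 831 / 148.83 = 5.584 yr.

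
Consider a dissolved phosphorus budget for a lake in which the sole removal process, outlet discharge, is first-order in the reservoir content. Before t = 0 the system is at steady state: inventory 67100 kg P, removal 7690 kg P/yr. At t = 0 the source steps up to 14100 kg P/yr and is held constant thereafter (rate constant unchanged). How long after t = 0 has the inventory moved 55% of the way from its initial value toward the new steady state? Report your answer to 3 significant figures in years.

6.97 yr

τ = M₀/F₀ = 67100/7690 = 8.726 yr.
The remaining gap fraction is e^(−t/τ); 55% covered ⇒ e^(−t/τ) = 0.450.
t = −τ ln(0.450) = 8.726 × 0.7985 = 6.967 yr.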